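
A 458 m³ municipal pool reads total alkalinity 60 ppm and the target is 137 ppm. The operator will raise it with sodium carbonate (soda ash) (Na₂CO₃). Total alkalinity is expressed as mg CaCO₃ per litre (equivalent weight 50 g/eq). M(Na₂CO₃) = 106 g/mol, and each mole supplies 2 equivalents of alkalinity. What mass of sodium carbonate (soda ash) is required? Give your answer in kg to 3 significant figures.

37.4 kg

Volume: 458 m³ = 458,000 L.
Alkalinity to add: (137 − 60) = 77 mg/L as CaCO₃ × 458,000 L = 35,270 g as CaCO₃.
Equivalents: 35,270 g ÷ 50 g/eq = 705.3 eq.
Each mole of Na₂CO₃ supplies 2 eq, so 705.3 / 2 = 352.7 mol.
Mass: 352.7 mol × 106 g/mol = 37,380 g.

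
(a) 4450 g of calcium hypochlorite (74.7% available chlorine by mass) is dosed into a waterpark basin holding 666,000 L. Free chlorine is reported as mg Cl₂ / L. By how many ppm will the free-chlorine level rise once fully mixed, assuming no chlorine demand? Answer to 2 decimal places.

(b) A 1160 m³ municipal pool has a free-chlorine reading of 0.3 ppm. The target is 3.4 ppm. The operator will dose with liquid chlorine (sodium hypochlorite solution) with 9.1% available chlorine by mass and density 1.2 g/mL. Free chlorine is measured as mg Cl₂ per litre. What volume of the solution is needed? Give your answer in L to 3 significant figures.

(a) Available chlorine delivered: 4450 g × 0.747 = 3324 g as Cl₂.
(a) Concentration rise: 3324 g / 666,000 L = 4.991 mg/L = 4.99 ppm.

(b) Volume: 1160 m³ = 1,160,000 L.
(b) Chlorine deficit: 3.4 − 0.3 = 3.1 ppm = 3.1 mg/L as Cl₂.
(b) Cl₂ equivalent needed: 3.1 mg/L × 1,160,000 L = 3,596,000 mg = 3596 g.
(b) Product at 9.1% available chlorine: 3596 / 0.091 = 39,520 g.
(b) Volume at density 1.2 g/mL: 39,520 g ÷ 1.2 g/mL = 32,930 mL.

(a) 4.99 ppm; (b) 32.9 L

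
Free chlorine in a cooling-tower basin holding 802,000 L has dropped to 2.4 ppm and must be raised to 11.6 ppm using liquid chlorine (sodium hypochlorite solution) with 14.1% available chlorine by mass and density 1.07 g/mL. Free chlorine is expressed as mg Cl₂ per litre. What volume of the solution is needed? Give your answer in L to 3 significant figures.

Chlorine deficit: 11.6 − 2.4 = 9.2 ppm = 9.2 mg/L as Cl₂.
Cl₂ equivalent needed: 9.2 mg/L × 802,000 L = 7,378,000 mg = 7378 g.
Product at 14.1% available chlorine: 7378 / 0.141 = 52,330 g.
Volume at density 1.07 g/mL: 52,330 g ÷ 1.07 g/mL = 48,910 mL.

48.9 L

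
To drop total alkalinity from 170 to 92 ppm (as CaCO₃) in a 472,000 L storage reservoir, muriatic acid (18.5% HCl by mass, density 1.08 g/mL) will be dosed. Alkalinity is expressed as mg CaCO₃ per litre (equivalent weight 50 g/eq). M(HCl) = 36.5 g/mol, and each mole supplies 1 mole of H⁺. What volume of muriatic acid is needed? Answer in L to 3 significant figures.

135 L

Alkalinity to neutralize: (170 − 92) = 78 mg/L as CaCO₃ × 472,000 L = 36,820 g as CaCO₃.
Equivalents of H⁺ required: 36,820 ÷ 50 g/eq = 736.3 eq = 736.3 mol HCl.
Mass of HCl: 736.3 × 36.5 = 26,880 g.
Mass of 18.5% solution: 26,880 / 0.185 = 145,300 g.
Volume: 145,300 g ÷ 1.08 g/mL = 134,500 mL.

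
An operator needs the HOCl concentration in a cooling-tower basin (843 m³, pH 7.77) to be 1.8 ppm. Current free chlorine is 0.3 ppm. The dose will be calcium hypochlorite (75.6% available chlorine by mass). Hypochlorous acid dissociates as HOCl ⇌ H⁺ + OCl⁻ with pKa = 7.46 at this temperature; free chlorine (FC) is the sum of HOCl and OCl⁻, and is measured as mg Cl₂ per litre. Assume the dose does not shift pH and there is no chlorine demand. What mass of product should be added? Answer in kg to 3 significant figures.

5.77 kg

Volume: 843 m³ = 843,000 L.
[OCl⁻]/[HOCl] = 10^(pH − pKa) = 10^(7.77 − 7.46) = 2.042; fraction as HOCl = 1/(1 + 2.042) = 0.3288.
Free chlorine required for 1.8 ppm HOCl: 1.8 / 0.3288 = 5.475 ppm.
FC to add: 5.475 − 0.3 = 5.175 mg/L as Cl₂.
Cl₂ equivalent: 5.175 mg/L × 843,000 L = 4363 g.
Product at 75.6% available Cl: 4363 / 0.756 = 5771 g.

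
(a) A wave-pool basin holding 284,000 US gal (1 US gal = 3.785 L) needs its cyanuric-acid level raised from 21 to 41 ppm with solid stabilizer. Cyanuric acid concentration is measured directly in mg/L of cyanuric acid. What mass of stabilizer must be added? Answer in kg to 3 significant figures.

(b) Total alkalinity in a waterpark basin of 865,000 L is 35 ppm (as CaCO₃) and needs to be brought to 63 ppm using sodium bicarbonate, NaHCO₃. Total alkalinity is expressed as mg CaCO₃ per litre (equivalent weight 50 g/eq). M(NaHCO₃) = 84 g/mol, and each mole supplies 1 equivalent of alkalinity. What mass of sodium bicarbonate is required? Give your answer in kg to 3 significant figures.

(a) 21.5 kg; (b) 40.7 kg

(a) Volume: 284,000 US gal × 3.785 L/gal = 1,074,940 L.
(a) CYA to add: (41 − 21) = 20 mg/L × 1,074,940 L = 21,500 g cyanuric acid.

(b) Alkalinity to add: (63 − 35) = 28 mg/L as CaCO₃ × 865,000 L = 24,220 g as CaCO₃.
(b) Equivalents: 24,220 g ÷ 50 g/eq = 484.4 eq.
(b) NaHCO₃ supplies 1 eq per mole → 484.4 mol.
(b) Mass: 484.4 mol × 84 g/mol = 40,690 g.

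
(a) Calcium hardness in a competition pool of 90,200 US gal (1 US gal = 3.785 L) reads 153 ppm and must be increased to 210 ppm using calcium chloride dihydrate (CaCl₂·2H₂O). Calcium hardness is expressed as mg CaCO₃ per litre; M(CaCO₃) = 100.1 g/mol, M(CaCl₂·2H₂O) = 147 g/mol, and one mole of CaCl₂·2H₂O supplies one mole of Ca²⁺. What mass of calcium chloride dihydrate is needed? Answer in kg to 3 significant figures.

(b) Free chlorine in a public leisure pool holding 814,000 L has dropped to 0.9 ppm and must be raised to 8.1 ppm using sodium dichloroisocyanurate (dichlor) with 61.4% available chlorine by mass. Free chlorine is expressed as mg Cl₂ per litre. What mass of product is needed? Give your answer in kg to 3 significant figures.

(a) Volume: 90,200 US gal × 3.785 L/gal = 341,407 L.
(a) Hardness to add: (210 − 153) = 57 mg/L as CaCO₃ × 341,407 L = 19,460 g as CaCO₃.
(a) Moles of Ca²⁺ (1 mol Ca²⁺ ≡ 1 mol CaCO₃): 19,460 / 100.1 g/mol = 194.4 mol.
(a) Mass of CaCl₂·2H₂O: 194.4 × 147 = 28,580 g.

(b) Chlorine deficit: 8.1 − 0.9 = 7.2 ppm = 7.2 mg/L as Cl₂.
(b) Cl₂ equivalent needed: 7.2 mg/L × 814,000 L = 5,861,000 mg = 5861 g.
(b) Product at 61.4% available chlorine: 5861 / 0.614 = 9545 g.

(a) 28.6 kg; (b) 9.55 kg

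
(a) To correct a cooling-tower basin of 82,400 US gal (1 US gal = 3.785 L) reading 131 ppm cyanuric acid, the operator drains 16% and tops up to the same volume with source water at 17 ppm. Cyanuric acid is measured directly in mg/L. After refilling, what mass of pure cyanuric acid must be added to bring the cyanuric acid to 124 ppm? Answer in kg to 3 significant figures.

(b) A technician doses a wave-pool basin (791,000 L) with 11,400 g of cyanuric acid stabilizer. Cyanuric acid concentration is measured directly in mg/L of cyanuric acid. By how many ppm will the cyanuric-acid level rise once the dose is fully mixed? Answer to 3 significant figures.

(a) Volume: 82,400 US gal × 3.785 L/gal = 311,884 L.
(a) After draining 16% and refilling: 131 × 0.84 + 17 × 0.16 = 112.76 ppm.
(a) Deficit to target: 124 − 112.76 = 11.24 mg/L.
(a) Mass: 11.24 mg/L × 311,884 L = 3506 g cyanuric acid.

(b) Rise: 11,400 g / 791,000 L × 1000 = 14.41 mg/L.

(a) 3.51 kg; (b) 14.4 ppm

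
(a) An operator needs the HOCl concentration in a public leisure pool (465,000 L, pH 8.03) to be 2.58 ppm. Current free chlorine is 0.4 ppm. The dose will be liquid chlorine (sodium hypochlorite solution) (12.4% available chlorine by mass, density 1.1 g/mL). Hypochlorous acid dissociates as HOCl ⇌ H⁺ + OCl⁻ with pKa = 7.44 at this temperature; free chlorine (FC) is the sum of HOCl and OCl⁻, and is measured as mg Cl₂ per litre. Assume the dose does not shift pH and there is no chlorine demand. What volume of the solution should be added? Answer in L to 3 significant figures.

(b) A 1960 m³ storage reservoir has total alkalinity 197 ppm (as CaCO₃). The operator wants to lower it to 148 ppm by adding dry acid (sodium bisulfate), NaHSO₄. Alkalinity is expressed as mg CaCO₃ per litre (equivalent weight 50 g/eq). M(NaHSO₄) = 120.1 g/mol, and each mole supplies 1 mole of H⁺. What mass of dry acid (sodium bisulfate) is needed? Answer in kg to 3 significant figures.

(a) 41.7 L; (b) 231 kg

(a) [OCl⁻]/[HOCl] = 10^(pH − pKa) = 10^(8.03 − 7.44) = 3.89; fraction as HOCl = 1/(1 + 3.89) = 0.2045.
(a) Free chlorine required for 2.58 ppm HOCl: 2.58 / 0.2045 = 12.62 ppm.
(a) FC to add: 12.62 − 0.4 = 12.22 mg/L as Cl₂.
(a) Cl₂ equivalent: 12.22 mg/L × 465,000 L = 5681 g.
(a) Product at 12.4% available Cl: 5681 / 0.124 = 45,820 g.
(a) Volume: 45,820 g ÷ 1.1 g/mL = 41,650 mL.

(b) Volume: 1960 m³ = 1,960,000 L.
(b) Alkalinity to neutralize: (197 − 148) = 49 mg/L as CaCO₃ × 1,960,000 L = 96,040 g as CaCO₃.
(b) Equivalents of H⁺ required: 96,040 ÷ 50 g/eq = 1921 eq = 1921 mol NaHSO₄.
(b) Mass of NaHSO₄: 1921 × 120.1 = 230,700 g.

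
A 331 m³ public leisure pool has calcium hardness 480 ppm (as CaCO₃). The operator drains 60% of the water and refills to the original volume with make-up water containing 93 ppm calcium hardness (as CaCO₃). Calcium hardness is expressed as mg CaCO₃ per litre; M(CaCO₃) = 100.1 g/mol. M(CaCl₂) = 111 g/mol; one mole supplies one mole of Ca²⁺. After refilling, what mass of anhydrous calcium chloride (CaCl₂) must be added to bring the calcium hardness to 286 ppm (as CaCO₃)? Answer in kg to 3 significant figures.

14.0 kg

Volume: 331 m³ = 331,000 L.
After draining 60% and refilling: 480 × 0.40 + 93 × 0.60 = 247.8 ppm.
Deficit to target: 286 − 247.8 = 38.2 mg/L.
As CaCO₃: 38.2 mg/L × 331,000 L = 12,640 g; ÷ 100.1 = 126.3 mol Ca²⁺.
Mass: 126.3 × 111 = 14,020 g.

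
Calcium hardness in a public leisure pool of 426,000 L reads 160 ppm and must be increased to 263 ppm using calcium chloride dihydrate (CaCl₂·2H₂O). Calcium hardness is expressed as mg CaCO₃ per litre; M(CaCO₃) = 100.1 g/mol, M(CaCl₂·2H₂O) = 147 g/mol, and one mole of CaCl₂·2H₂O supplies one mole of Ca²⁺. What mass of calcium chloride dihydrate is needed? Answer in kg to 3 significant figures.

64.4 kg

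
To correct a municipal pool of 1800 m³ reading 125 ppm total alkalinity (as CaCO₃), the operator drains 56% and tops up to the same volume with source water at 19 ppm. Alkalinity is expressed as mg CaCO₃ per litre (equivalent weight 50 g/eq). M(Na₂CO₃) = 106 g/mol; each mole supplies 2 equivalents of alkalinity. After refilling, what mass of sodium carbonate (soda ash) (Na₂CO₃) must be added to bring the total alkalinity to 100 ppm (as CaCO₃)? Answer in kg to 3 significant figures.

Volume: 1800 m³ = 1,800,000 L.
After draining 56% and refilling: 125 × 0.44 + 19 × 0.56 = 65.64 ppm.
Deficit to target: 100 − 65.64 = 34.36 mg/L.
As CaCO₃: 34.36 mg/L × 1,800,000 L = 61,850 g; ÷ 50 g/eq ÷ 2 = 618.5 mol Na₂CO₃.
Mass: 618.5 × 106 = 65,560 g.

65.6 kg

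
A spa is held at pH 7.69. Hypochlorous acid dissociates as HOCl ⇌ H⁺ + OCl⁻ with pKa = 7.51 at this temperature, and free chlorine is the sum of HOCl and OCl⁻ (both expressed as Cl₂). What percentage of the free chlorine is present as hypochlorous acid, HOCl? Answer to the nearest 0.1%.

39.8%

[OCl⁻]/[HOCl] = 10^(pH − pKa) = 10^(7.69 − 7.51) = 10^0.18 = 1.514.
Fraction as HOCl = 1 / (1 + 1.514) = 0.3978.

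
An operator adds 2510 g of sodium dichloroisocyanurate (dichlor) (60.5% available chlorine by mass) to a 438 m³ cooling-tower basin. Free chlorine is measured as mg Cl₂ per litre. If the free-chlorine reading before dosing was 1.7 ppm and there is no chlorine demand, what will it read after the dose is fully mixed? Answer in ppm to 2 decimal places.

Volume: 438 m³ = 438,000 L.
Available chlorine delivered: 2510 g × 0.605 = 1519 g as Cl₂.
Concentration rise: 1519 g / 438,000 L = 3.467 mg/L = 3.47 ppm.
Final FC: 1.7 + 3.47 = 5.17 ppm.

5.17 ppm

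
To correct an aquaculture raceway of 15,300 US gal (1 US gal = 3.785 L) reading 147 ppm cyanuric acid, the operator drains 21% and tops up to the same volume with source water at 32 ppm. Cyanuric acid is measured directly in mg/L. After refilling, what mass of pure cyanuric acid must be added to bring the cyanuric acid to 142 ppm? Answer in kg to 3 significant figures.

1.11 kg

Volume: 15,300 US gal × 3.785 L/gal = 57,910 L.
After draining 21% and refilling: 147 × 0.79 + 32 × 0.21 = 122.85 ppm.
Deficit to target: 142 − 122.85 = 19.15 mg/L.
Mass: 19.15 mg/L × 57,910 L = 1109 g cyanuric acid.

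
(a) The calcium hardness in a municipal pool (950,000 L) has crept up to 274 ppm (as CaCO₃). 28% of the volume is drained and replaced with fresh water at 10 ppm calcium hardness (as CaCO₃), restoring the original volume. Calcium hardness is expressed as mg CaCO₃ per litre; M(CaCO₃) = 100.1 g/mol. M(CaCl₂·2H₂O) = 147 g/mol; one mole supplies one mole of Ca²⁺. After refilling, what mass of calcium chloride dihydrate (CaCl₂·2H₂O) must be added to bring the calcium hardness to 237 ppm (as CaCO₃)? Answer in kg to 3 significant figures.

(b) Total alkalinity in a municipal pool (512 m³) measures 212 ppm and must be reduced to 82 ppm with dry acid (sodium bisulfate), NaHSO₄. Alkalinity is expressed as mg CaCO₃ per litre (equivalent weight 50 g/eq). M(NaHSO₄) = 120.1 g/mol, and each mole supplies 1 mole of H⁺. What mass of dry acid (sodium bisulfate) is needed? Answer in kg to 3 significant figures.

(a) 51.5 kg; (b) 160 kg

(a) After draining 28% and refilling: 274 × 0.72 + 10 × 0.28 = 200.08 ppm.
(a) Deficit to target: 237 − 200.08 = 36.92 mg/L.
(a) As CaCO₃: 36.92 mg/L × 950,000 L = 35,070 g; ÷ 100.1 = 350.4 mol Ca²⁺.
(a) Mass: 350.4 × 147 = 51,510 g.

(b) Volume: 512 m³ = 512,000 L.
(b) Alkalinity to neutralize: (212 − 82) = 130 mg/L as CaCO₃ × 512,000 L = 66,560 g as CaCO₃.
(b) Equivalents of H⁺ required: 66,560 ÷ 50 g/eq = 1331 eq = 1331 mol NaHSO₄.
(b) Mass of NaHSO₄: 1331 × 120.1 = 159,900 g.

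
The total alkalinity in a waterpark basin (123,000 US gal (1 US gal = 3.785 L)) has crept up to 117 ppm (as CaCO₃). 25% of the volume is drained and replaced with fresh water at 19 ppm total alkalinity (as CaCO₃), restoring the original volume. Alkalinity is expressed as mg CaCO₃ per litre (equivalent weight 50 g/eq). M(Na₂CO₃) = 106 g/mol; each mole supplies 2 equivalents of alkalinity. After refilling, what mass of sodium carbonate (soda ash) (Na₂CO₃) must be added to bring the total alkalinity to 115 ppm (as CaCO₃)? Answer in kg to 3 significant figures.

Volume: 123,000 US gal × 3.785 L/gal = 465,555 L.
After draining 25% and refilling: 117 × 0.75 + 19 × 0.25 = 92.5 ppm.
Deficit to target: 115 − 92.5 = 22.5 mg/L.
As CaCO₃: 22.5 mg/L × 465,555 L = 10,470 g; ÷ 50 g/eq ÷ 2 = 104.7 mol Na₂CO₃.
Mass: 104.7 × 106 = 11,100 g.

11.1 kg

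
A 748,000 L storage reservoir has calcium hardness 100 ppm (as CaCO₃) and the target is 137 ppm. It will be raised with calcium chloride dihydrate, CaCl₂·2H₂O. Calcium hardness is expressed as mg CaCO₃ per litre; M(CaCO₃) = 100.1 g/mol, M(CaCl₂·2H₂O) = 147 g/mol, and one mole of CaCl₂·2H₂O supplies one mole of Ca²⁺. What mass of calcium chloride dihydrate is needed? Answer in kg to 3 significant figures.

40.6 kg

Hardness to add: (137 − 100) = 37 mg/L as CaCO₃ × 748,000 L = 27,680 g as CaCO₃.
Moles of Ca²⁺ (1 mol Ca²⁺ ≡ 1 mol CaCO₃): 27,680 / 100.1 g/mol = 276.5 mol.
Mass of CaCl₂·2H₂O: 276.5 × 147 = 40,640 g.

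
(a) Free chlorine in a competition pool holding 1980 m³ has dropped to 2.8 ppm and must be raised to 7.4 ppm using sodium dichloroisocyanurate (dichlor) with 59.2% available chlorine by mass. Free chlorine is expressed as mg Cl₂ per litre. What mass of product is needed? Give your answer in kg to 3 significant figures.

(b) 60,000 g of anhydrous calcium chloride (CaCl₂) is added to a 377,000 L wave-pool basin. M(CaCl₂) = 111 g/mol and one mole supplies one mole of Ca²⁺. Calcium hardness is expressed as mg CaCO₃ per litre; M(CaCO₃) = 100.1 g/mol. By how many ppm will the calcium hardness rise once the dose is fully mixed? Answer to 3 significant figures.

(a) 15.4 kg; (b) 144 ppm

(a) Volume: 1980 m³ = 1,980,000 L.
(a) Chlorine deficit: 7.4 − 2.8 = 4.6 ppm = 4.6 mg/L as Cl₂.
(a) Cl₂ equivalent needed: 4.6 mg/L × 1,980,000 L = 9,108,000 mg = 9108 g.
(a) Product at 59.2% available chlorine: 9108 / 0.592 = 15,390 g.

(b) Moles of Ca²⁺: 60,000 g ÷ 111 g/mol = 540.5 mol.
(b) As CaCO₃: 540.5 mol × 100.1 g/mol = 54,110 g.
(b) Rise: 54,110 g / 377,000 L × 1000 = 143.5 mg/L.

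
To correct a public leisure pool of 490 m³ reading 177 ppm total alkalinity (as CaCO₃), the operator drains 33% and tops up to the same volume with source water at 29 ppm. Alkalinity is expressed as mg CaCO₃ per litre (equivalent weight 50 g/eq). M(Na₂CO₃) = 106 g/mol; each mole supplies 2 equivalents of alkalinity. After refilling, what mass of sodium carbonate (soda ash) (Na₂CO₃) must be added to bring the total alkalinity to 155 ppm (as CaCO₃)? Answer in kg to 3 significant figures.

13.9 kg

Volume: 490 m³ = 490,000 L.
After draining 33% and refilling: 177 × 0.67 + 29 × 0.33 = 128.16 ppm.
Deficit to target: 155 − 128.16 = 26.84 mg/L.
As CaCO₃: 26.84 mg/L × 490,000 L = 13,150 g; ÷ 50 g/eq ÷ 2 = 131.5 mol Na₂CO₃.
Mass: 131.5 × 106 = 13,940 g.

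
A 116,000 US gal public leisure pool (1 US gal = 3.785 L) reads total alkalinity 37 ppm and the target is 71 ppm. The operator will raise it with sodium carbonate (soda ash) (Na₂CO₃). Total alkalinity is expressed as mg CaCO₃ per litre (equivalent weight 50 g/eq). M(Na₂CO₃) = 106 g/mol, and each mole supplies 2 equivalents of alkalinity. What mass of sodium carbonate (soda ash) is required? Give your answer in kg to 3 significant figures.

15.8 kg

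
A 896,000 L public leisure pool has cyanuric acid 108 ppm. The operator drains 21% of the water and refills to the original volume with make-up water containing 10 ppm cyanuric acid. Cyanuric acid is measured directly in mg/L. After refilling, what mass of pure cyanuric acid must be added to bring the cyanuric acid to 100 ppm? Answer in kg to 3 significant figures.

11.3 kg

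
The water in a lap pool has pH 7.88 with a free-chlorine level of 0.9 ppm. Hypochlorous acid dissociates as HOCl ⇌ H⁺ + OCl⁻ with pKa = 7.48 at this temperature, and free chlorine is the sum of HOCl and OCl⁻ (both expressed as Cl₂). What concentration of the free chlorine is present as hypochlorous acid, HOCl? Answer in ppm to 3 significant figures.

[OCl⁻]/[HOCl] = 10^(pH − pKa) = 10^(7.88 − 7.48) = 10^0.40 = 2.512.
Fraction as HOCl = 1 / (1 + 2.512) = 0.2847.
HOCl = 0.2847 × 0.9 ppm = 0.2563 ppm.

0.256 ppm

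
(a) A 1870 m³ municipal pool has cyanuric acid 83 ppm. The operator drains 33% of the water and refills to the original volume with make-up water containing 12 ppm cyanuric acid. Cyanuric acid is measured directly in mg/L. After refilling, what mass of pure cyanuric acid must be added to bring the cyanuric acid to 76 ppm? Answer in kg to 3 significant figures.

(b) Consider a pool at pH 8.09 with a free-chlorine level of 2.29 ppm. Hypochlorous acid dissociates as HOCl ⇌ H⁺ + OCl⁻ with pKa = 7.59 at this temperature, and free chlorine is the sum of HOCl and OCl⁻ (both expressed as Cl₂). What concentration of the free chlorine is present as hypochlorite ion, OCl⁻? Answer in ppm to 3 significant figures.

(a) Volume: 1870 m³ = 1,870,000 L.
(a) After draining 33% and refilling: 83 × 0.67 + 12 × 0.33 = 59.57 ppm.
(a) Deficit to target: 76 − 59.57 = 16.43 mg/L.
(a) Mass: 16.43 mg/L × 1,870,000 L = 30,720 g cyanuric acid.

(b) [OCl⁻]/[HOCl] = 10^(pH − pKa) = 10^(8.09 − 7.59) = 10^0.50 = 3.162.
(b) Fraction as HOCl = 1 / (1 + 3.162) = 0.2403.
(b) OCl⁻ = (1 − 0.2403) × 2.29 ppm = 1.74 ppm.

(a) 30.7 kg; (b) 1.74 ppm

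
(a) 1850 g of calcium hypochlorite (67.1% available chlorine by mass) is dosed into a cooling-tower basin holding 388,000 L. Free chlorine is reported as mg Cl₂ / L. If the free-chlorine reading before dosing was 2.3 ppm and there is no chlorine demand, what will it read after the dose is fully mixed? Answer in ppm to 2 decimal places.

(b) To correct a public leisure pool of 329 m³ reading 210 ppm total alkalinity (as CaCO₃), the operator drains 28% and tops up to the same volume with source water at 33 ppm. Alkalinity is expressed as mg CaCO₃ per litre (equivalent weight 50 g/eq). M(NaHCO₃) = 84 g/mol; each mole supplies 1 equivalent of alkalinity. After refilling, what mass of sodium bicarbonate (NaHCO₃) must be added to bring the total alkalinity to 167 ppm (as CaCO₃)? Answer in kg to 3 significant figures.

(a) 5.50 ppm; (b) 3.63 kg

(a) Available chlorine delivered: 1850 g × 0.671 = 1241 g as Cl₂.
(a) Concentration rise: 1241 g / 388,000 L = 3.199 mg/L = 3.20 ppm.
(a) Final FC: 2.3 + 3.20 = 5.50 ppm.

(b) Volume: 329 m³ = 329,000 L.
(b) After draining 28% and refilling: 210 × 0.72 + 33 × 0.28 = 160.44 ppm.
(b) Deficit to target: 167 − 160.44 = 6.56 mg/L.
(b) As CaCO₃: 6.56 mg/L × 329,000 L = 2158 g; ÷ 50 g/eq ÷ 1 = 43.16 mol NaHCO₃.
(b) Mass: 43.16 × 84 = 3626 g.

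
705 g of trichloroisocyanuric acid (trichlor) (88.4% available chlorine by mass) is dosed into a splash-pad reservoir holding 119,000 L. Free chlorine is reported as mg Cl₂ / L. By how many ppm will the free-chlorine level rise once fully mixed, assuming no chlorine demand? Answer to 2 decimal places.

Available chlorine delivered: 705 g × 0.884 = 623.2 g as Cl₂.
Concentration rise: 623.2 g / 119,000 L = 5.237 mg/L = 5.24 ppm.

5.24 ppm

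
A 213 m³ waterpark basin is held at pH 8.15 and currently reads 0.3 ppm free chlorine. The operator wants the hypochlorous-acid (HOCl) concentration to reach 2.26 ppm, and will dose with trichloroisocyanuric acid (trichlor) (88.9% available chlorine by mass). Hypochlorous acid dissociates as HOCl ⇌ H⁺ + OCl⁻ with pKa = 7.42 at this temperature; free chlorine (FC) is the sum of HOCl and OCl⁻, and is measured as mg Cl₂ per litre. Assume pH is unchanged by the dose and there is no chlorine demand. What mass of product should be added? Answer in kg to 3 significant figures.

3.38 kg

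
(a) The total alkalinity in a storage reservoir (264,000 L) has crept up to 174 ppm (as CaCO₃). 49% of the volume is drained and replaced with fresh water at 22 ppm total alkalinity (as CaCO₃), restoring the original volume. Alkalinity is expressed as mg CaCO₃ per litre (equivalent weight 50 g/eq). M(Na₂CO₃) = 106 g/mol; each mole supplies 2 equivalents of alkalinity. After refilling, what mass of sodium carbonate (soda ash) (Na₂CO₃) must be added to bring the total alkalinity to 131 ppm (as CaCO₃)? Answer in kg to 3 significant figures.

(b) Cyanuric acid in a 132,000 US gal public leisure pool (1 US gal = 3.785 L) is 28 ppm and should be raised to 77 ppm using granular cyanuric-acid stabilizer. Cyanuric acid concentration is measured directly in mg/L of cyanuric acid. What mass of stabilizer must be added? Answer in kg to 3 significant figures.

(a) After draining 49% and refilling: 174 × 0.51 + 22 × 0.49 = 99.52 ppm.
(a) Deficit to target: 131 − 99.52 = 31.48 mg/L.
(a) As CaCO₃: 31.48 mg/L × 264,000 L = 8311 g; ÷ 50 g/eq ÷ 2 = 83.11 mol Na₂CO₃.
(a) Mass: 83.11 × 106 = 8809 g.

(b) Volume: 132,000 US gal × 3.785 L/gal = 499,620 L.
(b) CYA to add: (77 − 28) = 49 mg/L × 499,620 L = 24,480 g cyanuric acid.

(a) 8.81 kg; (b) 24.5 kg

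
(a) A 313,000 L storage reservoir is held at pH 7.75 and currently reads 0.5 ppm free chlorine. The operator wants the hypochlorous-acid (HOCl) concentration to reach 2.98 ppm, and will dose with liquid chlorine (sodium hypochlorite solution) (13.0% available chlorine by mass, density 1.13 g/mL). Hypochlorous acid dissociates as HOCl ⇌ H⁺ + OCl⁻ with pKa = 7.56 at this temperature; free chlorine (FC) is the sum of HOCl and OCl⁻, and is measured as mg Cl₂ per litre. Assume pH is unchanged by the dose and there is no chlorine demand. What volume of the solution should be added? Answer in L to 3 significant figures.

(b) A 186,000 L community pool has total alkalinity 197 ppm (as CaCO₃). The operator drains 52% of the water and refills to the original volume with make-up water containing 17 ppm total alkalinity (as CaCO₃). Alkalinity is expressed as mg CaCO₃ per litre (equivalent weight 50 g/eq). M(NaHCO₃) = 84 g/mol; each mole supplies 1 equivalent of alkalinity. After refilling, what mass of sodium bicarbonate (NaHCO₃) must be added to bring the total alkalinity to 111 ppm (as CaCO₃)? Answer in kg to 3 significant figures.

(a) 15.1 L; (b) 2.37 kg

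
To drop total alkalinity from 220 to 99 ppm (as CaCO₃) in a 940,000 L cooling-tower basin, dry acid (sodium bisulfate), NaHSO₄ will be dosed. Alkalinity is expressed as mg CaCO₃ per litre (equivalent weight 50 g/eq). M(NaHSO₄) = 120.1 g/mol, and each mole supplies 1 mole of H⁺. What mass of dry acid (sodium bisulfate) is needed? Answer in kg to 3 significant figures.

273 kg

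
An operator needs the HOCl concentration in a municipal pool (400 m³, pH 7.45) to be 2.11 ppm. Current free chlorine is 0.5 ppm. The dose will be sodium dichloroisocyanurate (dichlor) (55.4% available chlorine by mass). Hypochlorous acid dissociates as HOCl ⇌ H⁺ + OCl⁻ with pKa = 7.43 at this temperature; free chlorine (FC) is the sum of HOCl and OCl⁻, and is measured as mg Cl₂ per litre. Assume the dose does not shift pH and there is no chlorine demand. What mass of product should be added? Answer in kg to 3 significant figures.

2.76 kg

Volume: 400 m³ = 400,000 L.
[OCl⁻]/[HOCl] = 10^(pH − pKa) = 10^(7.45 − 7.43) = 1.047; fraction as HOCl = 1/(1 + 1.047) = 0.4885.
Free chlorine required for 2.11 ppm HOCl: 2.11 / 0.4885 = 4.319 ppm.
FC to add: 4.319 − 0.5 = 3.819 mg/L as Cl₂.
Cl₂ equivalent: 3.819 mg/L × 400,000 L = 1528 g.
Product at 55.4% available Cl: 1528 / 0.554 = 2758 g.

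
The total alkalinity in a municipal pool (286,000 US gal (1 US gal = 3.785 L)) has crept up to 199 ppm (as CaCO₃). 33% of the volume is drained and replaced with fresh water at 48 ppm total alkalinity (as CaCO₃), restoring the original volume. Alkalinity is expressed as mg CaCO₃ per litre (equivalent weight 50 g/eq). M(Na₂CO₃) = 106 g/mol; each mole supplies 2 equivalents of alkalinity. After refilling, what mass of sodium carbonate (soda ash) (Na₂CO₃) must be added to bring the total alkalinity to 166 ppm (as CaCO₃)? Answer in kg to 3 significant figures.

19.3 kg

Volume: 286,000 US gal × 3.785 L/gal = 1,082,510 L.
After draining 33% and refilling: 199 × 0.67 + 48 × 0.33 = 149.17 ppm.
Deficit to target: 166 − 149.17 = 16.83 mg/L.
As CaCO₃: 16.83 mg/L × 1,082,510 L = 18,220 g; ÷ 50 g/eq ÷ 2 = 182.2 mol Na₂CO₃.
Mass: 182.2 × 106 = 19,310 g.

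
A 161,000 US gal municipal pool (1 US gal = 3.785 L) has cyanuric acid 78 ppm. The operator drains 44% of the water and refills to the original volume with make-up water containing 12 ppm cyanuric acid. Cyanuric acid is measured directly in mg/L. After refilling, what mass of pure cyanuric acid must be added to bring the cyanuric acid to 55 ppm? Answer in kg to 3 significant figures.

Volume: 161,000 US gal × 3.785 L/gal = 609,385 L.
After draining 44% and refilling: 78 × 0.56 + 12 × 0.44 = 48.96 ppm.
Deficit to target: 55 − 48.96 = 6.04 mg/L.
Mass: 6.04 mg/L × 609,385 L = 3681 g cyanuric acid.

3.68 kg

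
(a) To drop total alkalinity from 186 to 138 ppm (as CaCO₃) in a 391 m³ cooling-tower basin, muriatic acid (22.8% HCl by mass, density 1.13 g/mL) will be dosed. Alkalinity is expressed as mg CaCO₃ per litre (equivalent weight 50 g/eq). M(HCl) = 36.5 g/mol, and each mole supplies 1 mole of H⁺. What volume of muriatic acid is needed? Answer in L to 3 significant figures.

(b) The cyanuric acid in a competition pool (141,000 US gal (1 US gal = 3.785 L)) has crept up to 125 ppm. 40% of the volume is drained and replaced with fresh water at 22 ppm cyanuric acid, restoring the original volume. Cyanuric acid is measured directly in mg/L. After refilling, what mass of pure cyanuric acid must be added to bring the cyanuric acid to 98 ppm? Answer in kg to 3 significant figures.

(a) 53.2 L; (b) 7.58 kg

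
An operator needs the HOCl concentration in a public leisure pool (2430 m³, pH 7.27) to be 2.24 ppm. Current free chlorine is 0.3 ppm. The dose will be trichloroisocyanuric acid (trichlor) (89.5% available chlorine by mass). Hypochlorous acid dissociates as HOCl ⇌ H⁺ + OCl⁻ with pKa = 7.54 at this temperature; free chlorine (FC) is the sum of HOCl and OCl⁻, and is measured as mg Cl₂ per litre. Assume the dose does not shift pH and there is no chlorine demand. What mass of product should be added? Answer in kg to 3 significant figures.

8.53 kg

Volume: 2430 m³ = 2,430,000 L.
[OCl⁻]/[HOCl] = 10^(pH − pKa) = 10^(7.27 − 7.54) = 0.537; fraction as HOCl = 1/(1 + 0.537) = 0.6506.
Free chlorine required for 2.24 ppm HOCl: 2.24 / 0.6506 = 3.443 ppm.
FC to add: 3.443 − 0.3 = 3.143 mg/L as Cl₂.
Cl₂ equivalent: 3.143 mg/L × 2,430,000 L = 7637 g.
Product at 89.5% available Cl: 7637 / 0.895 = 8533 g.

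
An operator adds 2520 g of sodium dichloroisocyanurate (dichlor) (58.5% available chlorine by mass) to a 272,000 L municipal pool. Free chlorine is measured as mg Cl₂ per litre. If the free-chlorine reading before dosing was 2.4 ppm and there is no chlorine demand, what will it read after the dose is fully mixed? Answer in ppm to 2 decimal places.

7.82 ppm

Available chlorine delivered: 2520 g × 0.585 = 1474 g as Cl₂.
Concentration rise: 1474 g / 272,000 L = 5.42 mg/L = 5.42 ppm.
Final FC: 2.4 + 5.42 = 7.82 ppm.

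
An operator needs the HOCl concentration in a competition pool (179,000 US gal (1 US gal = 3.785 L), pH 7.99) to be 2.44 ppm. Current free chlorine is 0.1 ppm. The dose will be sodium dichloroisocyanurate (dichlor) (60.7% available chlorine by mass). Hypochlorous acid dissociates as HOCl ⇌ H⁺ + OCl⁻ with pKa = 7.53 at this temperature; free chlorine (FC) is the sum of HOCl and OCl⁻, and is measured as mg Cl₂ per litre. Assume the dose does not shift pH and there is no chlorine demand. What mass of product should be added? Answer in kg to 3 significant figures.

10.5 kg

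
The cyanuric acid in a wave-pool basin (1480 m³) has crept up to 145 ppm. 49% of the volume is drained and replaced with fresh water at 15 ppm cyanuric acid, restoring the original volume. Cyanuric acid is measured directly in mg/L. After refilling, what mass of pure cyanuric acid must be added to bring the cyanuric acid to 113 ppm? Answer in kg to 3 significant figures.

Volume: 1480 m³ = 1,480,000 L.
After draining 49% and refilling: 145 × 0.51 + 15 × 0.49 = 81.3 ppm.
Deficit to target: 113 − 81.3 = 31.7 mg/L.
Mass: 31.7 mg/L × 1,480,000 L = 46,920 g cyanuric acid.

46.9 kg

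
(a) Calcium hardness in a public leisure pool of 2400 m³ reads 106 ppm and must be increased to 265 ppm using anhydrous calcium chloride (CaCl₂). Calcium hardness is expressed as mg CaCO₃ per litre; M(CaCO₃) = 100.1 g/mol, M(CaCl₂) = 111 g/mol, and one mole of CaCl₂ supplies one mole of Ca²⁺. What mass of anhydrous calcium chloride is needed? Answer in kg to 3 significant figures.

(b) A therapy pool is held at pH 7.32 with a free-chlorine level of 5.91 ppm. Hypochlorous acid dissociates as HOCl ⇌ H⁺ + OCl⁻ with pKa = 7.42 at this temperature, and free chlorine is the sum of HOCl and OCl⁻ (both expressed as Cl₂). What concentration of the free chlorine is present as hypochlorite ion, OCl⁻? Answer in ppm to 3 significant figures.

(a) Volume: 2400 m³ = 2,400,000 L.
(a) Hardness to add: (265 − 106) = 159 mg/L as CaCO₃ × 2,400,000 L = 381,600 g as CaCO₃.
(a) Moles of Ca²⁺ (1 mol Ca²⁺ ≡ 1 mol CaCO₃): 381,600 / 100.1 g/mol = 3812 mol.
(a) Mass of CaCl₂: 3812 × 111 = 423,200 g.

(b) [OCl⁻]/[HOCl] = 10^(pH − pKa) = 10^(7.32 − 7.42) = 10^-0.10 = 0.7943.
(b) Fraction as HOCl = 1 / (1 + 0.7943) = 0.5573.
(b) OCl⁻ = (1 − 0.5573) × 5.91 ppm = 2.616 ppm.

(a) 423 kg; (b) 2.62 ppm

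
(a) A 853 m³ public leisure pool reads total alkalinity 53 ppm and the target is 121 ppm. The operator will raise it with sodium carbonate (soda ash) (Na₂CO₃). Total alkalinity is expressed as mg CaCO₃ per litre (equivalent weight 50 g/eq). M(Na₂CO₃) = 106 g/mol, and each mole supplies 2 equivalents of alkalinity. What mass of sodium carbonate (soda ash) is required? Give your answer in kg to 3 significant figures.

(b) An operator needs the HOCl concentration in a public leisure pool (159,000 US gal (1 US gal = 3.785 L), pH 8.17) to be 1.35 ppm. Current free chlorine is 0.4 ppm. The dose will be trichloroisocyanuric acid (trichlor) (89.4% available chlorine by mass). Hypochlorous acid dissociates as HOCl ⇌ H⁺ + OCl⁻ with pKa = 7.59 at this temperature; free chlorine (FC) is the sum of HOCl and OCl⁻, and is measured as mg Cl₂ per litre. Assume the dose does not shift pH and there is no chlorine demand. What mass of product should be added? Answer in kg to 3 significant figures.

(a) Volume: 853 m³ = 853,000 L.
(a) Alkalinity to add: (121 − 53) = 68 mg/L as CaCO₃ × 853,000 L = 58,000 g as CaCO₃.
(a) Equivalents: 58,000 g ÷ 50 g/eq = 1160 eq.
(a) Each mole of Na₂CO₃ supplies 2 eq, so 1160 / 2 = 580 mol.
(a) Mass: 580 mol × 106 g/mol = 61,480 g.

(b) Volume: 159,000 US gal × 3.785 L/gal = 601,815 L.
(b) [OCl⁻]/[HOCl] = 10^(pH − pKa) = 10^(8.17 − 7.59) = 3.802; fraction as HOCl = 1/(1 + 3.802) = 0.2083.
(b) Free chlorine required for 1.35 ppm HOCl: 1.35 / 0.2083 = 6.483 ppm.
(b) FC to add: 6.483 − 0.4 = 6.083 mg/L as Cl₂.
(b) Cl₂ equivalent: 6.083 mg/L × 601,815 L = 3661 g.
(b) Product at 89.4% available Cl: 3661 / 0.894 = 4095 g.

(a) 61.5 kg; (b) 4.09 kg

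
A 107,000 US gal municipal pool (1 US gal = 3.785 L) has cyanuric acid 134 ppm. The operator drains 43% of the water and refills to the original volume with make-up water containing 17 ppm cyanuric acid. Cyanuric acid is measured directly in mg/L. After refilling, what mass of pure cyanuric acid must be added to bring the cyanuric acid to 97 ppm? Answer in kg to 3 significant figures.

5.39 kg

Volume: 107,000 US gal × 3.785 L/gal = 404,995 L.
After draining 43% and refilling: 134 × 0.57 + 17 × 0.43 = 83.69 ppm.
Deficit to target: 97 − 83.69 = 13.31 mg/L.
Mass: 13.31 mg/L × 404,995 L = 5390 g cyanuric acid.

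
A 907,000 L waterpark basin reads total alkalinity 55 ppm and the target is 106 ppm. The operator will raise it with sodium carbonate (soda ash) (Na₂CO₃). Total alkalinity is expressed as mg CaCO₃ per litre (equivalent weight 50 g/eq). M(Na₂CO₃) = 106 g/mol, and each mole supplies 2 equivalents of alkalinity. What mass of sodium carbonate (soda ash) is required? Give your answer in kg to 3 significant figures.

Alkalinity to add: (106 − 55) = 51 mg/L as CaCO₃ × 907,000 L = 46,260 g as CaCO₃.
Equivalents: 46,260 g ÷ 50 g/eq = 925.1 eq.
Each mole of Na₂CO₃ supplies 2 eq, so 925.1 / 2 = 462.6 mol.
Mass: 462.6 mol × 106 g/mol = 49,030 g.

49.0 kg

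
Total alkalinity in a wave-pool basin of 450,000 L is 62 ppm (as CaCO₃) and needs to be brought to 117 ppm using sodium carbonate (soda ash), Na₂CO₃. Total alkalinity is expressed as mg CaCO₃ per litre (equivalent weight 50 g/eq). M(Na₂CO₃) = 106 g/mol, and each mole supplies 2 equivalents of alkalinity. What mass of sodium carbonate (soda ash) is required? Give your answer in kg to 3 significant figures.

Alkalinity to add: (117 − 62) = 55 mg/L as CaCO₃ × 450,000 L = 24,750 g as CaCO₃.
Equivalents: 24,750 g ÷ 50 g/eq = 495 eq.
Each mole of Na₂CO₃ supplies 2 eq, so 495 / 2 = 247.5 mol.
Mass: 247.5 mol × 106 g/mol = 26,240 g.

26.2 kg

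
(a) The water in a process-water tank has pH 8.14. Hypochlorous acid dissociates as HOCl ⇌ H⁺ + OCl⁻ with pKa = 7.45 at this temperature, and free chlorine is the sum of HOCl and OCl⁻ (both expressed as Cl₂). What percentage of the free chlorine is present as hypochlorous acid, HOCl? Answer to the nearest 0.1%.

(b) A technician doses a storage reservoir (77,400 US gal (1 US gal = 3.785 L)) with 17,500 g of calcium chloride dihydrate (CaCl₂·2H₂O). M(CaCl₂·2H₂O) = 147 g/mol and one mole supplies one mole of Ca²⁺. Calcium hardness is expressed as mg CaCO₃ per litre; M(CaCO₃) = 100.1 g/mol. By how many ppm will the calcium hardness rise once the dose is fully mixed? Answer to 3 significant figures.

(a) 17.0%; (b) 40.7 ppm

(a) [OCl⁻]/[HOCl] = 10^(pH − pKa) = 10^(8.14 − 7.45) = 10^0.69 = 4.898.
(a) Fraction as HOCl = 1 / (1 + 4.898) = 0.1696.

(b) Volume: 77,400 US gal × 3.785 L/gal = 292,959 L.
(b) Moles of Ca²⁺: 17,500 g ÷ 147 g/mol = 119 mol.
(b) As CaCO₃: 119 mol × 100.1 g/mol = 11,920 g.
(b) Rise: 11,920 g / 292,959 L × 1000 = 40.68 mg/L.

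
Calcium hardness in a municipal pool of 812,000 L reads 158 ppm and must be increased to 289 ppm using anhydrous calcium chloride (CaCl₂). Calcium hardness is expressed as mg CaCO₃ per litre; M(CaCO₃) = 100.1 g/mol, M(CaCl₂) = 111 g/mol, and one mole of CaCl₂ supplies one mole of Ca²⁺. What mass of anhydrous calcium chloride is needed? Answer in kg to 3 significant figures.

Hardness to add: (289 − 158) = 131 mg/L as CaCO₃ × 812,000 L = 106,400 g as CaCO₃.
Moles of Ca²⁺ (1 mol Ca²⁺ ≡ 1 mol CaCO₃): 106,400 / 100.1 g/mol = 1063 mol.
Mass of CaCl₂: 1063 × 111 = 118,000 g.

118 kg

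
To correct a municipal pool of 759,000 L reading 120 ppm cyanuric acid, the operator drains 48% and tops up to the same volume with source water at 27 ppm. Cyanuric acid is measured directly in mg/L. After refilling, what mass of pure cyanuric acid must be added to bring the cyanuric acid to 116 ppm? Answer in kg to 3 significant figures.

After draining 48% and refilling: 120 × 0.52 + 27 × 0.48 = 75.36 ppm.
Deficit to target: 116 − 75.36 = 40.64 mg/L.
Mass: 40.64 mg/L × 759,000 L = 30,850 g cyanuric acid.

30.8 kg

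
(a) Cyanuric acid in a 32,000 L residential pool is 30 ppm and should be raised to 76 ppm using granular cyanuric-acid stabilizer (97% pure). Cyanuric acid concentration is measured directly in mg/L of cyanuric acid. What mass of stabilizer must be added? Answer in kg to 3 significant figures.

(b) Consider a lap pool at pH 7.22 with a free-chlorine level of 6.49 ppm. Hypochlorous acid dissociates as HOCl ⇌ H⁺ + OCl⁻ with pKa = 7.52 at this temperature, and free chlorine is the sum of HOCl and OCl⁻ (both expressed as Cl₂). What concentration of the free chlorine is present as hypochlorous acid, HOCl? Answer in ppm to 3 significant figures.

(a) 1.52 kg; (b) 4.32 ppm

(a) CYA to add: (76 − 30) = 46 mg/L × 32,000 L = 1472 g cyanuric acid.
(a) At 97% purity: 1472 / 0.97 = 1518 g product.

(b) [OCl⁻]/[HOCl] = 10^(pH − pKa) = 10^(7.22 − 7.52) = 10^-0.30 = 0.5012.
(b) Fraction as HOCl = 1 / (1 + 0.5012) = 0.6661.
(b) HOCl = 0.6661 × 6.49 ppm = 4.323 ppm.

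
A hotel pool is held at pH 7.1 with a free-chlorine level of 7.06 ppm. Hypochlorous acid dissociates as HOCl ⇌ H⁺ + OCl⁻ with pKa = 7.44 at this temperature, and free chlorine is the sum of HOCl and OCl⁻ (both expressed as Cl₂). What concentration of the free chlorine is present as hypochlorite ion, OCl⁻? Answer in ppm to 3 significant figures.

2.21 ppm

[OCl⁻]/[HOCl] = 10^(pH − pKa) = 10^(7.1 − 7.44) = 10^-0.34 = 0.4571.
Fraction as HOCl = 1 / (1 + 0.4571) = 0.6863.
OCl⁻ = (1 − 0.6863) × 7.06 ppm = 2.215 ppm.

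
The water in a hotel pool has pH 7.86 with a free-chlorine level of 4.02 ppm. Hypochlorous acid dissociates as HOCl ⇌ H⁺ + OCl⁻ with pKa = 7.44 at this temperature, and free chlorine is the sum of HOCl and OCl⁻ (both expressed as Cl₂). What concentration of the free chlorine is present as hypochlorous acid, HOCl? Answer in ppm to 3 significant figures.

[OCl⁻]/[HOCl] = 10^(pH − pKa) = 10^(7.86 − 7.44) = 10^0.42 = 2.63.
Fraction as HOCl = 1 / (1 + 2.63) = 0.2755.
HOCl = 0.2755 × 4.02 ppm = 1.107 ppm.

1.11 ppm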